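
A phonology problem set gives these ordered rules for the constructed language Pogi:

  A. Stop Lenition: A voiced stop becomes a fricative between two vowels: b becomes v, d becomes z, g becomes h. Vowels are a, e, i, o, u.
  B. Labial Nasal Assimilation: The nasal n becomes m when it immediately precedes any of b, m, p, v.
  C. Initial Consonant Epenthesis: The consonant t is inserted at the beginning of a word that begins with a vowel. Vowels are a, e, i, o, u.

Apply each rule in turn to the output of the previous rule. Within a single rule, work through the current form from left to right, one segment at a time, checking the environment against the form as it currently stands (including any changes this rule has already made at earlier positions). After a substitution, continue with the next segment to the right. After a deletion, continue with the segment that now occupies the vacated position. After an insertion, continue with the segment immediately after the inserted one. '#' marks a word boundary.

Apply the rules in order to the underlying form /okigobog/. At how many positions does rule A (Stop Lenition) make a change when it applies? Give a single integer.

2

A Stop Lenition: [okigobog] → [okihovog]
B Labial Nasal Assimilation: no change — [okihovog]
C Initial Consonant Epenthesis: [okihovog] → [tokihovog]
Rule A changed 2 position(s).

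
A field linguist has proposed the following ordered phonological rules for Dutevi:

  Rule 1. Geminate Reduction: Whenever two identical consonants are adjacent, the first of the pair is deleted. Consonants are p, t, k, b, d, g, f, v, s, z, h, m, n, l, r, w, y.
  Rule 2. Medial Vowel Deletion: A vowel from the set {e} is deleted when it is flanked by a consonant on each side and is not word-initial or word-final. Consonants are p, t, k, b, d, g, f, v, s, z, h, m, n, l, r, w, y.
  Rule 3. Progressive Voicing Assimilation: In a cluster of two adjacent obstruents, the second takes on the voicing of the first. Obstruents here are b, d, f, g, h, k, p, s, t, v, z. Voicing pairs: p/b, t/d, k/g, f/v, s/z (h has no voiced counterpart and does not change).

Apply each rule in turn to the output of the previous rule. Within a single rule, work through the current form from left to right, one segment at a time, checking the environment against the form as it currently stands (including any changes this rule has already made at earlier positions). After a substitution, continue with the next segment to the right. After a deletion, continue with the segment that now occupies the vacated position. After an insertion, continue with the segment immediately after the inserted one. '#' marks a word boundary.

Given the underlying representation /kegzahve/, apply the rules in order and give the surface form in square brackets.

[kksahfe]

Rule 1 Geminate Reduction: no change — [kegzahve]
Rule 2 Medial Vowel Deletion: [kegzahve] → [kgzahve]
Rule 3 Progressive Voicing Assimilation: [kgzahve] → [kksahfe]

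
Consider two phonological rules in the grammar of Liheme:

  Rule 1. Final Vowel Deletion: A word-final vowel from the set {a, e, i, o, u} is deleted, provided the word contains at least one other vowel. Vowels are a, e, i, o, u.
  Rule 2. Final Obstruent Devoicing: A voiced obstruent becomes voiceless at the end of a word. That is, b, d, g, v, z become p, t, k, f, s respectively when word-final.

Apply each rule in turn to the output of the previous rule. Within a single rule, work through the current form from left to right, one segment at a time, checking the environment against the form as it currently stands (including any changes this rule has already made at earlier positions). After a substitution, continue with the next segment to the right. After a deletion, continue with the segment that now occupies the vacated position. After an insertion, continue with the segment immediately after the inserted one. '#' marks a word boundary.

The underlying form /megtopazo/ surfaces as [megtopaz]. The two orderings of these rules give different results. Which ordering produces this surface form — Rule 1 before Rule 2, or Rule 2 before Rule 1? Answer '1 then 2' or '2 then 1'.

Order 1 then 2:
  1 Final Vowel Deletion: [megtopazo] → [megtopaz]
  2 Final Obstruent Devoicing: [megtopaz] → [megtopas]
  result: [megtopas]
Order 2 then 1:
  2 Final Obstruent Devoicing: no change — [megtopazo]
  1 Final Vowel Deletion: [megtopazo] → [megtopaz]
  result: [megtopaz]

2 then 1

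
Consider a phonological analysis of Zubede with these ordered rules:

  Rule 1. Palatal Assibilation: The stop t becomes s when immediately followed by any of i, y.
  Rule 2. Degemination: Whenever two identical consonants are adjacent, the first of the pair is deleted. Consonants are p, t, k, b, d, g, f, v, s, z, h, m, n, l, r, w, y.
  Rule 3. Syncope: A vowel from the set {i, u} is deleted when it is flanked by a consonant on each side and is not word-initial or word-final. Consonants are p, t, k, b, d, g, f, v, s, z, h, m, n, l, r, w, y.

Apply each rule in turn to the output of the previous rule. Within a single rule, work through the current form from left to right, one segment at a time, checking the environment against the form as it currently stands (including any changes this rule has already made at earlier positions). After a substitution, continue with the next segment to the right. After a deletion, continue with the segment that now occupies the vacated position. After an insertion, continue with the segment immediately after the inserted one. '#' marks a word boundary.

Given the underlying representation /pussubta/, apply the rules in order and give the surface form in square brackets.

[psbta]

Rule 1 Palatal Assibilation: no change — [pussubta]
Rule 2 Degemination: [pussubta] → [pusubta]
Rule 3 Syncope: [pusubta] → [psbta]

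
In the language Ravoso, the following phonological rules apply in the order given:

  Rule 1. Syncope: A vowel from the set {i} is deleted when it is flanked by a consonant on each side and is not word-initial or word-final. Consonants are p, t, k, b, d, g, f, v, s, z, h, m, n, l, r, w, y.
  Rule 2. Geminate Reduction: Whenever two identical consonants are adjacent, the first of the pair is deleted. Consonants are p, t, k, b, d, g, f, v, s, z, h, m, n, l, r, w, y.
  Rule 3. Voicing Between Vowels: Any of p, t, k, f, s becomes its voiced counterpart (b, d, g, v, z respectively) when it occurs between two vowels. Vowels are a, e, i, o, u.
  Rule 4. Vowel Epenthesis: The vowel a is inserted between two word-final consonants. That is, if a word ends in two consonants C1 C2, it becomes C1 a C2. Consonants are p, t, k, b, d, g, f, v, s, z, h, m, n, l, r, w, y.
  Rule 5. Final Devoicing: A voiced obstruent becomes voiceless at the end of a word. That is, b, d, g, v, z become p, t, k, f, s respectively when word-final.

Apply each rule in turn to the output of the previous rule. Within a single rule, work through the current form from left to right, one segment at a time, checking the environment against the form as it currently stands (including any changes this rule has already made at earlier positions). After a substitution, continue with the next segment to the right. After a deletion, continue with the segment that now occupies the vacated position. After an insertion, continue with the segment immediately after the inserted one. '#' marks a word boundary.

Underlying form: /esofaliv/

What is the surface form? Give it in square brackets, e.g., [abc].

Rule 1 Syncope: [esofaliv] → [esofalv]
Rule 2 Geminate Reduction: no change — [esofalv]
Rule 3 Voicing Between Vowels: [esofalv] → [ezovalv]
Rule 4 Vowel Epenthesis: [ezovalv] → [ezovalav]
Rule 5 Final Devoicing: [ezovalav] → [ezovalaf]

[ezovalaf]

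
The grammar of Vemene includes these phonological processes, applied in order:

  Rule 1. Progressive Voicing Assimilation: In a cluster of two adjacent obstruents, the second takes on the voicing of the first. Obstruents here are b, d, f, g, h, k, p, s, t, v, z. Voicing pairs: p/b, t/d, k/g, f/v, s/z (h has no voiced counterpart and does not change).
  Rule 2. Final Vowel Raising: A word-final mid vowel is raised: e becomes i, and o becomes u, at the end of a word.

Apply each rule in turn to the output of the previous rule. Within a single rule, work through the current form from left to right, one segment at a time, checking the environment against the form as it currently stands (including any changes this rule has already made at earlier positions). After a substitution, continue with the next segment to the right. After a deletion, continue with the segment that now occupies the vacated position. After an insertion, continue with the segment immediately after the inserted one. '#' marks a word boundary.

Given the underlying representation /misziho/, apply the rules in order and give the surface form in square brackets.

[missihu]

Rule 1 Progressive Voicing Assimilation: [misziho] → [missiho]
Rule 2 Final Vowel Raising: [missiho] → [missihu]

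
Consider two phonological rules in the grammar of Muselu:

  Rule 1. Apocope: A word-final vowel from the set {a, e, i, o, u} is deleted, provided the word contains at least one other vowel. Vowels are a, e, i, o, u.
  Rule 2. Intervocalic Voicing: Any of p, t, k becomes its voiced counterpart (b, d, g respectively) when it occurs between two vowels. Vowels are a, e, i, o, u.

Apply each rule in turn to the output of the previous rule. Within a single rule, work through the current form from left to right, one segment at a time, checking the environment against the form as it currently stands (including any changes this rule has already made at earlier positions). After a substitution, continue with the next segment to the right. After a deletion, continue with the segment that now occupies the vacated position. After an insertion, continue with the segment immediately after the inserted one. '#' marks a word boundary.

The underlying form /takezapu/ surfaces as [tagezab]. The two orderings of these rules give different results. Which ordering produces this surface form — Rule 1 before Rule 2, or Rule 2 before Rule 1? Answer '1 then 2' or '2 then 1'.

2 then 1

Order 1 then 2:
  1 Apocope: [takezapu] → [takezap]
  2 Intervocalic Voicing: [takezap] → [tagezap]
  result: [tagezap]
Order 2 then 1:
  2 Intervocalic Voicing: [takezapu] → [tagezabu]
  1 Apocope: [tagezabu] → [tagezab]
  result: [tagezab]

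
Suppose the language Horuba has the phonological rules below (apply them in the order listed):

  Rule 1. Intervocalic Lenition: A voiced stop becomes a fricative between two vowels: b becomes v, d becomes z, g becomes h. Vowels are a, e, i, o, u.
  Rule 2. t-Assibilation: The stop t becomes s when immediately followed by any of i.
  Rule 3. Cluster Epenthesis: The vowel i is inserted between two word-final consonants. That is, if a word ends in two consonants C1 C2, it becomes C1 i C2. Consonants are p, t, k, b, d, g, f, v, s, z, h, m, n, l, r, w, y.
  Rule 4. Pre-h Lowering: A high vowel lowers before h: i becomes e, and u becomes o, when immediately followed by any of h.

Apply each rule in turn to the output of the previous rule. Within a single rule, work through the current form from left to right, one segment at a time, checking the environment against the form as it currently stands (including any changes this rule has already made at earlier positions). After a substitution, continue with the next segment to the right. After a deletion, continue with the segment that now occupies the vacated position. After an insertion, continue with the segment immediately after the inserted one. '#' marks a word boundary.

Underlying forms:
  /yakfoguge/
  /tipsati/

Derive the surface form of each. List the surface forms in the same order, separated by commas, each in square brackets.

/yakfoguge/:
  Rule 1 Intervocalic Lenition: [yakfoguge] → [yakfohuhe]
  Rule 2 t-Assibilation: no change — [yakfohuhe]
  Rule 3 Cluster Epenthesis: no change — [yakfohuhe]
  Rule 4 Pre-h Lowering: [yakfohuhe] → [yakfohohe]
/tipsati/:
  Rule 1 Intervocalic Lenition: no change — [tipsati]
  Rule 2 t-Assibilation: [tipsati] → [sipsasi]
  Rule 3 Cluster Epenthesis: no change — [sipsasi]
  Rule 4 Pre-h Lowering: no change — [sipsasi]

[yakfohohe], [sipsasi]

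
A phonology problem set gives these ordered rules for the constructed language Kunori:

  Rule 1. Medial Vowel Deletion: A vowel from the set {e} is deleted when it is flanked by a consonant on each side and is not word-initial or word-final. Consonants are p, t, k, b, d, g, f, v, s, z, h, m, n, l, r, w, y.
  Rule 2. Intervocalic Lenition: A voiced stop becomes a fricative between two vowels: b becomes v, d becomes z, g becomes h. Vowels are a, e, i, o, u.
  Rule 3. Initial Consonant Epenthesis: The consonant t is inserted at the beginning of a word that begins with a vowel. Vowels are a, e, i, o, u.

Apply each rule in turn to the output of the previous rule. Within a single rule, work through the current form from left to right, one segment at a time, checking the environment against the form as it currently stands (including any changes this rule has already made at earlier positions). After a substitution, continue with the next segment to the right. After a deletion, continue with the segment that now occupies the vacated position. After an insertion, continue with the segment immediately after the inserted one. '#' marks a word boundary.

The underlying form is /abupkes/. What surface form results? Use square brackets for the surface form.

[tavupks]

Rule 1 Medial Vowel Deletion: [abupkes] → [abupks]
Rule 2 Intervocalic Lenition: [abupks] → [avupks]
Rule 3 Initial Consonant Epenthesis: [avupks] → [tavupks]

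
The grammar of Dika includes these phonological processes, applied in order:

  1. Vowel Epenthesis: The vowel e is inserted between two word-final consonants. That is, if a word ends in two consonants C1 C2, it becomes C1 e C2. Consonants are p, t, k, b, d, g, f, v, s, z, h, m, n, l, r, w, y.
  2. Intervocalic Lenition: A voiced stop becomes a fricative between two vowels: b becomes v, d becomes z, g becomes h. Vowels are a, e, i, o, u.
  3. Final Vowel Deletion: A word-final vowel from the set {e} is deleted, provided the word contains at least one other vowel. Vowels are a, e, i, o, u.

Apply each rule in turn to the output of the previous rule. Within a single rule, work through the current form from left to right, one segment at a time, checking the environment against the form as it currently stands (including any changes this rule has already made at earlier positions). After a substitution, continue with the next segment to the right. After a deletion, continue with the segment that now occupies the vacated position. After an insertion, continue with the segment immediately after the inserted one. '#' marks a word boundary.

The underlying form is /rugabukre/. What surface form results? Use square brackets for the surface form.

[ruhavukr]

1 Vowel Epenthesis: no change — [rugabukre]
2 Intervocalic Lenition: [rugabukre] → [ruhavukre]
3 Final Vowel Deletion: [ruhavukre] → [ruhavukr]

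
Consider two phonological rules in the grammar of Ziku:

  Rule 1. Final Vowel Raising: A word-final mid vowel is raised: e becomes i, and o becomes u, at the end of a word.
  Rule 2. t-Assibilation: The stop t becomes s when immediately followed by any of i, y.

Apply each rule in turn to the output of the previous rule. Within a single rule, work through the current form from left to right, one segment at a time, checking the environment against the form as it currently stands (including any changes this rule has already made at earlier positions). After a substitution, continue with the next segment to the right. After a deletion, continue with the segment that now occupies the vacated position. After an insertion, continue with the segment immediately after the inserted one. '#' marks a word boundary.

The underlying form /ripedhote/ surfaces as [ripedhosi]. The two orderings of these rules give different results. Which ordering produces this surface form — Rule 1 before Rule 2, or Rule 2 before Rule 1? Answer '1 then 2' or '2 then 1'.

1 then 2

Order 1 then 2:
  1 Final Vowel Raising: [ripedhote] → [ripedhoti]
  2 t-Assibilation: [ripedhoti] → [ripedhosi]
  result: [ripedhosi]
Order 2 then 1:
  2 t-Assibilation: no change — [ripedhote]
  1 Final Vowel Raising: [ripedhote] → [ripedhoti]
  result: [ripedhoti]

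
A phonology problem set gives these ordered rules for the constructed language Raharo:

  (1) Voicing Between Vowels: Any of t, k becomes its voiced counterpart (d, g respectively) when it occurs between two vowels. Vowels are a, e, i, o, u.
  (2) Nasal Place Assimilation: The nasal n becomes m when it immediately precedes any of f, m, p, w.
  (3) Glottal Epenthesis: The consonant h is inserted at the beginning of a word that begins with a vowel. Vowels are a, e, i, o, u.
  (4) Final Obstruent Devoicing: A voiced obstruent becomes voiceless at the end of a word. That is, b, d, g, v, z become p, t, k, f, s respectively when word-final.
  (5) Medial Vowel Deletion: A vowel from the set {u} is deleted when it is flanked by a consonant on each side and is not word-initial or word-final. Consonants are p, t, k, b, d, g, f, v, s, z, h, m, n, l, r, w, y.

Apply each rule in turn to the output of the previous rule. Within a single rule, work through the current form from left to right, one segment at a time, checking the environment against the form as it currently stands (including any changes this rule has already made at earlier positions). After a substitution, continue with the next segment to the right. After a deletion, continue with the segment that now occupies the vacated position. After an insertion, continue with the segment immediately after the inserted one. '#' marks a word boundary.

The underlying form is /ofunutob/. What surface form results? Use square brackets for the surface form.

[hofndop]

(1) Voicing Between Vowels: [ofunutob] → [ofunudob]
(2) Nasal Place Assimilation: no change — [ofunudob]
(3) Glottal Epenthesis: [ofunudob] → [hofunudob]
(4) Final Obstruent Devoicing: [hofunudob] → [hofunudop]
(5) Medial Vowel Deletion: [hofunudop] → [hofndop]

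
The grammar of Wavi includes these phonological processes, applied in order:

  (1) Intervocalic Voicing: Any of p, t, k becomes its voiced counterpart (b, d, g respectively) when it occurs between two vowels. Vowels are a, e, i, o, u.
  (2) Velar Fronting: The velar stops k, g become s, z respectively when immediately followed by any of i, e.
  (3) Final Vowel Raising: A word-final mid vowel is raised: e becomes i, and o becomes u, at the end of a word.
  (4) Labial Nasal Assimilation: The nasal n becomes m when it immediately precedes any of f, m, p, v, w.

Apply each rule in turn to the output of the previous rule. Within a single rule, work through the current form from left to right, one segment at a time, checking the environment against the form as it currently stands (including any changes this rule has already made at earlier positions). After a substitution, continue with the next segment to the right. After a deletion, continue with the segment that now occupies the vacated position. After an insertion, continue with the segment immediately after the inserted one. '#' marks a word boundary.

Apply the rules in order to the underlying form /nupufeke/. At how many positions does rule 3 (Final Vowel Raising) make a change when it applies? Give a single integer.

(1) Intervocalic Voicing: [nupufeke] → [nubufege]
(2) Velar Fronting: [nubufege] → [nubufeze]
(3) Final Vowel Raising: [nubufeze] → [nubufezi]
(4) Labial Nasal Assimilation: no change — [nubufezi]
Rule 3 changed 1 position(s).

1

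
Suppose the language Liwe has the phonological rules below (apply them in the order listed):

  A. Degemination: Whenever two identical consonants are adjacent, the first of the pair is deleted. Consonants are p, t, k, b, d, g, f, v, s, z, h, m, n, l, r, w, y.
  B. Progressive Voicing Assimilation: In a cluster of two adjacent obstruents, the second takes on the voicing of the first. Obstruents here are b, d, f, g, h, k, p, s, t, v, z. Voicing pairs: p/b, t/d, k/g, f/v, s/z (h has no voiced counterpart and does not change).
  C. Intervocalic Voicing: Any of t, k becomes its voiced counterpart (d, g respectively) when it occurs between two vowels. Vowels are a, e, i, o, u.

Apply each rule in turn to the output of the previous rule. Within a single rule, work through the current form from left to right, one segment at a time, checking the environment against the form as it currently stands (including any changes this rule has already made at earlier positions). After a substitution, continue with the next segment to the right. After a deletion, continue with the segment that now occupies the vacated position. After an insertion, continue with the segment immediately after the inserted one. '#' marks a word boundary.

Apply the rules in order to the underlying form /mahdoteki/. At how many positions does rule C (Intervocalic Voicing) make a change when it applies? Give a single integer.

A Degemination: no change — [mahdoteki]
B Progressive Voicing Assimilation: [mahdoteki] → [mahtoteki]
C Intervocalic Voicing: [mahtoteki] → [mahtodegi]
Rule C changed 2 position(s).

2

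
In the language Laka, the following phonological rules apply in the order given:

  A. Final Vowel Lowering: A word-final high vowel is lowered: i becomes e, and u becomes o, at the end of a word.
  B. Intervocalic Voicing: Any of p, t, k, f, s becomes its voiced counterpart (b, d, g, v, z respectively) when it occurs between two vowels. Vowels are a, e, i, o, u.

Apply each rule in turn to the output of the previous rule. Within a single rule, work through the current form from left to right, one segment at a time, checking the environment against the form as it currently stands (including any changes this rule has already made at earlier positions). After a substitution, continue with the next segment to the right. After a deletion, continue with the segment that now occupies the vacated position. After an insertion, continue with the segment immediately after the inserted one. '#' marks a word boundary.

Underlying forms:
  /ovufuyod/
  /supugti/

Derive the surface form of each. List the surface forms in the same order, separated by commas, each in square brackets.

[ovuvuyod], [subugte]

/ovufuyod/:
  A Final Vowel Lowering: no change — [ovufuyod]
  B Intervocalic Voicing: [ovufuyod] → [ovuvuyod]
/supugti/:
  A Final Vowel Lowering: [supugti] → [supugte]
  B Intervocalic Voicing: [supugte] → [subugte]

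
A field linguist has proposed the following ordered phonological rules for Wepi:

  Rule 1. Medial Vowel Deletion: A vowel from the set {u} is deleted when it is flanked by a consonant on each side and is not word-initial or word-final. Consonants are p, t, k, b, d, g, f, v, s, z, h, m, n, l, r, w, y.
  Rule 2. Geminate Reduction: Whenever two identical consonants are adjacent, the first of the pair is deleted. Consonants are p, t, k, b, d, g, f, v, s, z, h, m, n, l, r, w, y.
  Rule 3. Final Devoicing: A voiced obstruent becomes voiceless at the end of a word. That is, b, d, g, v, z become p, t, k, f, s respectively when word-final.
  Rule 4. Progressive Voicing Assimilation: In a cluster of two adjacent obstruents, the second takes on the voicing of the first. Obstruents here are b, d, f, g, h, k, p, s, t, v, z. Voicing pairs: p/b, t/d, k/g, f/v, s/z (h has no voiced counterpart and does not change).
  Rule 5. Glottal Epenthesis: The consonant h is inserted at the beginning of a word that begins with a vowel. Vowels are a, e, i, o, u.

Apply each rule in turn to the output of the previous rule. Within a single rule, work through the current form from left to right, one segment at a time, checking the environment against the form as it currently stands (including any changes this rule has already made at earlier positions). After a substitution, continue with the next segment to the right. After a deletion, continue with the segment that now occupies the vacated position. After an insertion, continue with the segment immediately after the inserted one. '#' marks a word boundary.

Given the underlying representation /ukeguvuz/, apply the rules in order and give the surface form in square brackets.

[hukegvz]

Rule 1 Medial Vowel Deletion: [ukeguvuz] → [ukegvz]
Rule 2 Geminate Reduction: no change — [ukegvz]
Rule 3 Final Devoicing: [ukegvz] → [ukegvs]
Rule 4 Progressive Voicing Assimilation: [ukegvs] → [ukegvz]
Rule 5 Glottal Epenthesis: [ukegvz] → [hukegvz]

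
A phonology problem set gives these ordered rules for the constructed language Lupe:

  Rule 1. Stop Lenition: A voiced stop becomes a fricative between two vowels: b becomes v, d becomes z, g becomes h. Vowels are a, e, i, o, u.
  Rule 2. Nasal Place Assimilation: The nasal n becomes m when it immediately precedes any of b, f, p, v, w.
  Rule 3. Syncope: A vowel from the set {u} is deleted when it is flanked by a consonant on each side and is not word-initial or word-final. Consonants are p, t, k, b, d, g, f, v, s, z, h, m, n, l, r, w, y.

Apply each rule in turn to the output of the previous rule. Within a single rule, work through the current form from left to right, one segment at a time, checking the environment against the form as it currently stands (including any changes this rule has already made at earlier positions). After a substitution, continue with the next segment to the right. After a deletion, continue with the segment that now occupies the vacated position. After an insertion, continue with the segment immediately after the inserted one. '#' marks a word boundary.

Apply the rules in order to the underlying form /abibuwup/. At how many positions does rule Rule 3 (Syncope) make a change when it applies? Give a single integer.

Rule 1 Stop Lenition: [abibuwup] → [avivuwup]
Rule 2 Nasal Place Assimilation: no change — [avivuwup]
Rule 3 Syncope: [avivuwup] → [avivwp]
Rule Rule 3 changed 2 position(s).

2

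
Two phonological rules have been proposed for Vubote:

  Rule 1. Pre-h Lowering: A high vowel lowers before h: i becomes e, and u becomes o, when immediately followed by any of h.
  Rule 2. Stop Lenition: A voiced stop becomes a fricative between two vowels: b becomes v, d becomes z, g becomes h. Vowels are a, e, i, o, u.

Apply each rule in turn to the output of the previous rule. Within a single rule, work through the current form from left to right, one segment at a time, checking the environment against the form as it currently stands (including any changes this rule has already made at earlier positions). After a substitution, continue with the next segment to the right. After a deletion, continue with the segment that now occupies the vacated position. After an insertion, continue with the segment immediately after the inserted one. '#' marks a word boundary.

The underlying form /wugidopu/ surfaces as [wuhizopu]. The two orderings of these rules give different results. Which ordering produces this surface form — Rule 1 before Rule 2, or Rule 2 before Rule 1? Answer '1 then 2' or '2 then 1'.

Order 1 then 2:
  1 Pre-h Lowering: no change — [wugidopu]
  2 Stop Lenition: [wugidopu] → [wuhizopu]
  result: [wuhizopu]
Order 2 then 1:
  2 Stop Lenition: [wugidopu] → [wuhizopu]
  1 Pre-h Lowering: [wuhizopu] → [wohizopu]
  result: [wohizopu]

1 then 2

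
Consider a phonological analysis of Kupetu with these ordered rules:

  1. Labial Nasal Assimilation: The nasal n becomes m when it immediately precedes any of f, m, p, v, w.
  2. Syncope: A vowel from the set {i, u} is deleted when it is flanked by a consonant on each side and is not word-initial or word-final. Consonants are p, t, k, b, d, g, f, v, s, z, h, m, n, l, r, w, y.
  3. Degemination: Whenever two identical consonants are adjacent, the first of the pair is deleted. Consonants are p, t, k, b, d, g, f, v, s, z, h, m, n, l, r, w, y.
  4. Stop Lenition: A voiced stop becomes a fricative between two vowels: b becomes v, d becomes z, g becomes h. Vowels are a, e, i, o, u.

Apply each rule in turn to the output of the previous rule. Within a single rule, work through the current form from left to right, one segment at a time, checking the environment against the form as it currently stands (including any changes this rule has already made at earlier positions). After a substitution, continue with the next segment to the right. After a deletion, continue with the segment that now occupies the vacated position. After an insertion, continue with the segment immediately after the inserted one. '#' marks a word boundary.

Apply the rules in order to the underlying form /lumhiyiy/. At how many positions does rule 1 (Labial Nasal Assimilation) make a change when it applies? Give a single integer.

1 Labial Nasal Assimilation: no change — [lumhiyiy]
2 Syncope: [lumhiyiy] → [lmhyy]
3 Degemination: [lmhyy] → [lmhy]
4 Stop Lenition: no change — [lmhy]
Rule 1 changed 0 position(s).

0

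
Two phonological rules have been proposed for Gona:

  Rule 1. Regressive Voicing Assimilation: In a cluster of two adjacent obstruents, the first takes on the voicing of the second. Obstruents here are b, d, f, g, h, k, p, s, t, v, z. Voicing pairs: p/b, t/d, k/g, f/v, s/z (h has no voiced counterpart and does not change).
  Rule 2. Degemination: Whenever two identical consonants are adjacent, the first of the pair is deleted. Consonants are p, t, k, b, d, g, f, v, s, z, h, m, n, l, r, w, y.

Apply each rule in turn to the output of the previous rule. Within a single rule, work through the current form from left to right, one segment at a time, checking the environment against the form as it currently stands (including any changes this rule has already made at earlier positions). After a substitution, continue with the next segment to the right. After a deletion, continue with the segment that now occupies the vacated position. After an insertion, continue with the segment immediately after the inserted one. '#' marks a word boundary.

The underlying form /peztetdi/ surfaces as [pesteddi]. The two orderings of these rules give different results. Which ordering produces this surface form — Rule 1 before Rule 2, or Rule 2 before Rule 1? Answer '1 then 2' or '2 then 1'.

Order 1 then 2:
  1 Regressive Voicing Assimilation: [peztetdi] → [pesteddi]
  2 Degemination: [pesteddi] → [pestedi]
  result: [pestedi]
Order 2 then 1:
  2 Degemination: no change — [peztetdi]
  1 Regressive Voicing Assimilation: [peztetdi] → [pesteddi]
  result: [pesteddi]

2 then 1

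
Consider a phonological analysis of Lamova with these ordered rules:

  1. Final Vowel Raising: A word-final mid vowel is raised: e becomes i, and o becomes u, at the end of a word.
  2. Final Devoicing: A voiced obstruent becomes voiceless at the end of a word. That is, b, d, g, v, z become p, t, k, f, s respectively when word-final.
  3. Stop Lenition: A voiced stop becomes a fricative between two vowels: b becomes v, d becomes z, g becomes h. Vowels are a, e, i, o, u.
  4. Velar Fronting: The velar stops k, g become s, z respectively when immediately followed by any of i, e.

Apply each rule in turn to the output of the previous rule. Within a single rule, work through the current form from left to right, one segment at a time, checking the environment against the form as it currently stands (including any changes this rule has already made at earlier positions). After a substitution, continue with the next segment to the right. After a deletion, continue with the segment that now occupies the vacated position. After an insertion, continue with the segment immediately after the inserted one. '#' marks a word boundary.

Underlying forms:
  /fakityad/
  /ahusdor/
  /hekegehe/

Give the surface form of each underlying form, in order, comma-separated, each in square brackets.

[fasityat], [ahusdor], [hesehehi]

/fakityad/:
  1 Final Vowel Raising: no change — [fakityad]
  2 Final Devoicing: [fakityad] → [fakityat]
  3 Stop Lenition: no change — [fakityat]
  4 Velar Fronting: [fakityat] → [fasityat]
/ahusdor/:
  1 Final Vowel Raising: no change — [ahusdor]
  2 Final Devoicing: no change — [ahusdor]
  3 Stop Lenition: no change — [ahusdor]
  4 Velar Fronting: no change — [ahusdor]
/hekegehe/:
  1 Final Vowel Raising: [hekegehe] → [hekegehi]
  2 Final Devoicing: no change — [hekegehi]
  3 Stop Lenition: [hekegehi] → [hekehehi]
  4 Velar Fronting: [hekehehi] → [hesehehi]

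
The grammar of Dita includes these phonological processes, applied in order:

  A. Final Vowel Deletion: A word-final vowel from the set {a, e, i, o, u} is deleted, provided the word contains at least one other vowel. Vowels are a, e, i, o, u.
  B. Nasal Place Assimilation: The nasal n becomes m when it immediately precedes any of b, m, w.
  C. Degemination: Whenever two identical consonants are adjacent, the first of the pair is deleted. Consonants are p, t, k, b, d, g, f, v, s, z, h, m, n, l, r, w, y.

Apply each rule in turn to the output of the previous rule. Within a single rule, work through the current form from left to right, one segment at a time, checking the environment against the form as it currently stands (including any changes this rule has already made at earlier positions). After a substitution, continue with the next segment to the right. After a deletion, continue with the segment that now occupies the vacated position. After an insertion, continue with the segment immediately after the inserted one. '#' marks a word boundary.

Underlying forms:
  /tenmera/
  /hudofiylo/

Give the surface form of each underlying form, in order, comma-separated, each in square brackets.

/tenmera/:
  A Final Vowel Deletion: [tenmera] → [tenmer]
  B Nasal Place Assimilation: [tenmer] → [temmer]
  C Degemination: [temmer] → [temer]
/hudofiylo/:
  A Final Vowel Deletion: [hudofiylo] → [hudofiyl]
  B Nasal Place Assimilation: no change — [hudofiyl]
  C Degemination: no change — [hudofiyl]

[temer], [hudofiyl]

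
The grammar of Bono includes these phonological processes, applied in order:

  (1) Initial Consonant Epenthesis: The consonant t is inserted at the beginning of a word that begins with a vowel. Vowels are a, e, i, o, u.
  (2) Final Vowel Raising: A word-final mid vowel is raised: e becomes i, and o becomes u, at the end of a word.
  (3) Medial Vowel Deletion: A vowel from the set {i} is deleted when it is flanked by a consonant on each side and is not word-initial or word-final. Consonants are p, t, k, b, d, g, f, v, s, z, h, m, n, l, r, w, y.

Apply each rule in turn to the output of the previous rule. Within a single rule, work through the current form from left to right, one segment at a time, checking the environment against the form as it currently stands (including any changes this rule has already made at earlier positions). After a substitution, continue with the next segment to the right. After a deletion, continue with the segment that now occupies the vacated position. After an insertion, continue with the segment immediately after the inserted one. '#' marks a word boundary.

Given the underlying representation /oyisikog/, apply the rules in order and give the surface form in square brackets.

[toyskog]

(1) Initial Consonant Epenthesis: [oyisikog] → [toyisikog]
(2) Final Vowel Raising: no change — [toyisikog]
(3) Medial Vowel Deletion: [toyisikog] → [toyskog]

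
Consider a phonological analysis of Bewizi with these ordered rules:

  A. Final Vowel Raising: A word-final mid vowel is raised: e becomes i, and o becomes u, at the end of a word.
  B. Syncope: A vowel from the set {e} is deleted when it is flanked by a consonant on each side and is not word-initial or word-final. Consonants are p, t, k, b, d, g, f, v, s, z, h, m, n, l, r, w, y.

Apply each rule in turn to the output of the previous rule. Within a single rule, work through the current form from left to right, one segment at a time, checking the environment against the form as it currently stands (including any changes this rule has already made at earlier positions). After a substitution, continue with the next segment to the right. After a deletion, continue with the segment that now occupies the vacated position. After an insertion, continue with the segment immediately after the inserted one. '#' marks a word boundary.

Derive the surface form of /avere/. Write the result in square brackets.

A Final Vowel Raising: [avere] → [averi]
B Syncope: [averi] → [avri]

[avri]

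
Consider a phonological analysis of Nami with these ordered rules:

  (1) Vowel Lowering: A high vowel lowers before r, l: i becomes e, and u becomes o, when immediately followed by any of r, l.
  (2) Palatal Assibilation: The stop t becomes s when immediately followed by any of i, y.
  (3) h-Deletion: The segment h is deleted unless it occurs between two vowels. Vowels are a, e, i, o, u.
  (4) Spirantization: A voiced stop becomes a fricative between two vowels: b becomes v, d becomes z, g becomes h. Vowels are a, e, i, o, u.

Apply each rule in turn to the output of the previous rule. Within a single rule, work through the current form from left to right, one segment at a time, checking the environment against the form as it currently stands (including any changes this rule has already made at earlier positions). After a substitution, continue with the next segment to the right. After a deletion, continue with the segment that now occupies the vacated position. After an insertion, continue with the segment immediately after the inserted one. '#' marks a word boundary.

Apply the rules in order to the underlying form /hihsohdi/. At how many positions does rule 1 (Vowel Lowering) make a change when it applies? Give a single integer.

0

(1) Vowel Lowering: no change — [hihsohdi]
(2) Palatal Assibilation: no change — [hihsohdi]
(3) h-Deletion: [hihsohdi] → [isodi]
(4) Spirantization: [isodi] → [isozi]
Rule 1 changed 0 position(s).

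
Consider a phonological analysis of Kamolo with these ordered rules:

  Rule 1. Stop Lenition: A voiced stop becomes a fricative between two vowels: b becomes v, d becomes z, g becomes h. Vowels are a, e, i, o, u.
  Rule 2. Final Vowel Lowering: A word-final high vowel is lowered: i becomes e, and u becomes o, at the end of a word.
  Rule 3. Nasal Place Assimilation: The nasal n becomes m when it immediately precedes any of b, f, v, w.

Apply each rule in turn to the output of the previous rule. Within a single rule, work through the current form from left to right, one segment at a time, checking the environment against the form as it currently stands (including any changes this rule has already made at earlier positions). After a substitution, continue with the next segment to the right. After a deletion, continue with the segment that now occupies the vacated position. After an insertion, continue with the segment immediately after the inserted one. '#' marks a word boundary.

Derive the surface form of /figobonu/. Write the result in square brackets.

[fihovono]

Rule 1 Stop Lenition: [figobonu] → [fihovonu]
Rule 2 Final Vowel Lowering: [fihovonu] → [fihovono]
Rule 3 Nasal Place Assimilation: no change — [fihovono]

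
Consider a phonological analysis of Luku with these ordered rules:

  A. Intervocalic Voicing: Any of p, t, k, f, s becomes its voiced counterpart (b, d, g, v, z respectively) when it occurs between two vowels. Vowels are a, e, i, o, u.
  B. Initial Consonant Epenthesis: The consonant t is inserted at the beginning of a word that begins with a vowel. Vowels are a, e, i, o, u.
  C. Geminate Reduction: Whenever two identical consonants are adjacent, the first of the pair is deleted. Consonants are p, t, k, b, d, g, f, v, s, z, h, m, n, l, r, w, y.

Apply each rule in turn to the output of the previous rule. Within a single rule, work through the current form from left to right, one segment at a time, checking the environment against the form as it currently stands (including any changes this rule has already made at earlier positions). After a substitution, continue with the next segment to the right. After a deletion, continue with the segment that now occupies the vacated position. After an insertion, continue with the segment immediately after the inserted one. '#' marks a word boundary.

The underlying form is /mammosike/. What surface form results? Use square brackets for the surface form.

A Intervocalic Voicing: [mammosike] → [mammozige]
B Initial Consonant Epenthesis: no change — [mammozige]
C Geminate Reduction: [mammozige] → [mamozige]

[mamozige]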